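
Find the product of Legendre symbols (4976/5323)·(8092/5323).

-1

By multiplicativity, (4976·8092/5323) = (4976/5323)·(8092/5323).
First factor (4976/5323):
(4976/5323)
  = (311/5323)    [5323 ≡ 3 mod 8 ⇒ (2/5323)^4 = +1]
  = -(5323/311)    [QR: both ≡ 3 mod 4, sign flips]
  = -(36/311)    [5323 ≡ 36 mod 311]
  = -(9/311)    [311 ≡ 7 mod 8 ⇒ (2/311)^2 = +1]
  = -(311/9)    [QR: 9 ≡ 1 mod 4, sign kept]
  = -(5/9)    [311 ≡ 5 mod 9]
  = -(9/5)    [QR: 5 ≡ 1 mod 4, sign kept]
  = -(4/5)    [9 ≡ 4 mod 5]
  = -(1/5)    [5 ≡ 5 mod 8 ⇒ (2/5)^2 = +1]
  = -1    [(1/5) = 1]
Second factor (8092/5323):
(8092/5323)
  = (2769/5323)    [8092 ≡ 2769 mod 5323]
  = (5323/2769)    [QR: 2769 ≡ 1 mod 4, sign kept]
  = (2554/2769)    [5323 ≡ 2554 mod 2769]
  = (1277/2769)    [2769 ≡ 1 mod 8 ⇒ (2/2769) = +1]
  = (2769/1277)    [QR: 1277 ≡ 1 mod 4, sign kept]
  = (215/1277)    [2769 ≡ 215 mod 1277]
  = (1277/215)    [QR: 1277 ≡ 1 mod 4, sign kept]
  = (202/215)    [1277 ≡ 202 mod 215]
  = (101/215)    [215 ≡ 7 mod 8 ⇒ (2/215) = +1]
  = (215/101)    [QR: 101 ≡ 1 mod 4, sign kept]
  = (13/101)    [215 ≡ 13 mod 101]
  = (101/13)    [QR: 13 ≡ 1 mod 4, sign kept]
  = (10/13)    [101 ≡ 10 mod 13]
  = -(5/13)    [13 ≡ 5 mod 8 ⇒ (2/13) = -1]
  = -(13/5)    [QR: 5 ≡ 1 mod 4, sign kept]
  = -(3/5)    [13 ≡ 3 mod 5]
  = -(5/3)    [QR: 5 ≡ 1 mod 4, sign kept]
  = -(2/3)    [5 ≡ 2 mod 3]
  = (1/3)    [3 ≡ 3 mod 8 ⇒ (2/3) = -1]
  = 1    [(1/3) = 1]
Product: (-1)·(1) = -1.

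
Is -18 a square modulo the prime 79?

no

Pull out -1: (-18|79) = (-1|79)·(18|79). Since 79 ≡ 3 (mod 4), (-1|79) = -1. Now have -(18|79).
Factor out 2: 18 = 2·9. Since 79 ≡ 7 (mod 8), (2|79) = +1. Now have -(9|79).
9 ≡ 1 (mod 4), so quadratic reciprocity gives (9|79) = (79|9). Reduce: 79 ≡ 7 (mod 9). Now have -(7|9).
9 ≡ 1 (mod 4), so quadratic reciprocity gives (7|9) = (9|7). Reduce: 9 ≡ 2 (mod 7). Now have -(2|7).
Factor out 2: 2 = 2. Since 7 ≡ 7 (mod 8), (2|7) = +1. Now have -(1|7).
(1|7) = 1. Collecting the sign factors: -1.
(-18|79) = -1, and 79 is prime, so -18 is not a quadratic residue mod 79.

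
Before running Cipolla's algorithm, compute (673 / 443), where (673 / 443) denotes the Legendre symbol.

(673 / 443)
  = (230 / 443)    [673 ≡ 230 mod 443]
  = -(115 / 443)    [443 ≡ 3 mod 8 ⇒ (2 / 443) = -1]
  = (443 / 115)    [QR: both ≡ 3 mod 4, sign flips]
  = (98 / 115)    [443 ≡ 98 mod 115]
  = -(49 / 115)    [115 ≡ 3 mod 8 ⇒ (2 / 115) = -1]
  = -(115 / 49)    [QR: 49 ≡ 1 mod 4, sign kept]
  = -(17 / 49)    [115 ≡ 17 mod 49]
  = -(49 / 17)    [QR: 17 ≡ 1 mod 4, sign kept]
  = -(15 / 17)    [49 ≡ 15 mod 17]
  = -(17 / 15)    [QR: 17 ≡ 1 mod 4, sign kept]
  = -(2 / 15)    [17 ≡ 2 mod 15]
  = -(1 / 15)    [15 ≡ 7 mod 8 ⇒ (2 / 15) = +1]
  = -1    [(1 / 15) = 1]

-1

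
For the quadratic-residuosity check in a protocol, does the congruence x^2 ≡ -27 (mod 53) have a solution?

Pull out -1: (-27|53) = (-1|53)·(27|53). Since 53 ≡ 1 (mod 4), (-1|53) = +1. Now have (27|53).
53 ≡ 1 (mod 4), so quadratic reciprocity gives (27|53) = (53|27). Reduce: 53 ≡ 26 (mod 27). Now have (26|27).
Factor out 2: 26 = 2·13. Since 27 ≡ 3 (mod 8), (2|27) = -1. Now have -(13|27).
13 ≡ 1 (mod 4), so quadratic reciprocity gives (13|27) = (27|13). Reduce: 27 ≡ 1 (mod 13). Now have -(1|13).
(1|13) = 1. Collecting the sign factors: -1.
(-27|53) = -1, and 53 is prime, so -27 is not a quadratic residue mod 53.

no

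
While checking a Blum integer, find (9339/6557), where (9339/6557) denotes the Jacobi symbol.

1

(9339/6557)
  = (2782/6557)    [9339 ≡ 2782 mod 6557]
  = -(1391/6557)    [6557 ≡ 5 mod 8 ⇒ (2/6557) = -1]
  = -(6557/1391)    [QR: 6557 ≡ 1 mod 4, sign kept]
  = -(993/1391)    [6557 ≡ 993 mod 1391]
  = -(1391/993)    [QR: 993 ≡ 1 mod 4, sign kept]
  = -(398/993)    [1391 ≡ 398 mod 993]
  = -(199/993)    [993 ≡ 1 mod 8 ⇒ (2/993) = +1]
  = -(993/199)    [QR: 993 ≡ 1 mod 4, sign kept]
  = -(197/199)    [993 ≡ 197 mod 199]
  = -(199/197)    [QR: 197 ≡ 1 mod 4, sign kept]
  = -(2/197)    [199 ≡ 2 mod 197]
  = (1/197)    [197 ≡ 5 mod 8 ⇒ (2/197) = -1]
  = 1    [(1/197) = 1]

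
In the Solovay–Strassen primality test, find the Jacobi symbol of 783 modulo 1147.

-1

(783|1147)
  = -(1147|783)    [QR: both ≡ 3 mod 4, sign flips]
  = -(364|783)    [1147 ≡ 364 mod 783]
  = -(91|783)    [783 ≡ 7 mod 8 ⇒ (2|783)^2 = +1]
  = (783|91)    [QR: both ≡ 3 mod 4, sign flips]
  = (55|91)    [783 ≡ 55 mod 91]
  = -(91|55)    [QR: both ≡ 3 mod 4, sign flips]
  = -(36|55)    [91 ≡ 36 mod 55]
  = -(9|55)    [55 ≡ 7 mod 8 ⇒ (2|55)^2 = +1]
  = -(55|9)    [QR: 9 ≡ 1 mod 4, sign kept]
  = -(1|9)    [55 ≡ 1 mod 9]
  = -1    [(1|9) = 1]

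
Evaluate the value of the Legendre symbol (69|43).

-1

Reduce the numerator: 69 ≡ 26 (mod 43), so (69|43) = (26|43).
Factor out 2: 26 = 2·13. Since 43 ≡ 3 (mod 8), (2|43) = -1. Now have -(13|43).
13 ≡ 1 (mod 4), so quadratic reciprocity gives (13|43) = (43|13). Reduce: 43 ≡ 4 (mod 13). Now have -(4|13).
Factor out 2: 4 = 2^2. Since 13 ≡ 5 (mod 8), (2|13) = -1, and (2|13)^2 = +1. Now have -(1|13).
(1|13) = 1. Collecting the sign factors: -1.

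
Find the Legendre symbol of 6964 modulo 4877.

Reduce the numerator: 6964 ≡ 2087 (mod 4877), so (6964|4877) = (2087|4877).
4877 ≡ 1 (mod 4), so quadratic reciprocity gives (2087|4877) = (4877|2087). Reduce: 4877 ≡ 703 (mod 2087). Now have (703|2087).
Both 703 ≡ 3 and 2087 ≡ 3 (mod 4), so reciprocity gives (703|2087) = -(2087|703). Reduce: 2087 ≡ 681 (mod 703). Now have -(681|703).
681 ≡ 1 (mod 4), so quadratic reciprocity gives (681|703) = (703|681). Reduce: 703 ≡ 22 (mod 681). Now have -(22|681).
Factor out 2: 22 = 2·11. Since 681 ≡ 1 (mod 8), (2|681) = +1. Now have -(11|681).
681 ≡ 1 (mod 4), so quadratic reciprocity gives (11|681) = (681|11). Reduce: 681 ≡ 10 (mod 11). Now have -(10|11).
Factor out 2: 10 = 2·5. Since 11 ≡ 3 (mod 8), (2|11) = -1. Now have (5|11).
5 ≡ 1 (mod 4), so quadratic reciprocity gives (5|11) = (11|5). Reduce: 11 ≡ 1 (mod 5). Now have (1|5).
(1|5) = 1. Collecting the sign factors: 1.

1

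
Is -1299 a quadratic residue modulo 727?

(-1299|727)
  = (155|727)    [-1299 ≡ 155 mod 727]
  = -(727|155)    [QR: both ≡ 3 mod 4, sign flips]
  = -(107|155)    [727 ≡ 107 mod 155]
  = (155|107)    [QR: both ≡ 3 mod 4, sign flips]
  = (48|107)    [155 ≡ 48 mod 107]
  = (3|107)    [107 ≡ 3 mod 8 ⇒ (2|107)^4 = +1]
  = -(107|3)    [QR: both ≡ 3 mod 4, sign flips]
  = -(2|3)    [107 ≡ 2 mod 3]
  = (1|3)    [3 ≡ 3 mod 8 ⇒ (2|3) = -1]
  = 1    [(1|3) = 1]
The Legendre symbol is 1, so x^2 ≡ -1299 (mod 727) has solution.

yes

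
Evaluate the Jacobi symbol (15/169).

1

(15/169)
  = (169/15)    [QR: 169 ≡ 1 mod 4, sign kept]
  = (4/15)    [169 ≡ 4 mod 15]
  = (1/15)    [15 ≡ 7 mod 8 ⇒ (2/15)^2 = +1]
  = 1    [(1/15) = 1]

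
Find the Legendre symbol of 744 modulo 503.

(744 / 503)
  = (241 / 503)    [744 ≡ 241 mod 503]
  = (503 / 241)    [QR: 241 ≡ 1 mod 4, sign kept]
  = (21 / 241)    [503 ≡ 21 mod 241]
  = (241 / 21)    [QR: 21 ≡ 1 mod 4, sign kept]
  = (10 / 21)    [241 ≡ 10 mod 21]
  = -(5 / 21)    [21 ≡ 5 mod 8 ⇒ (2 / 21) = -1]
  = -(21 / 5)    [QR: 5 ≡ 1 mod 4, sign kept]
  = -(1 / 5)    [21 ≡ 1 mod 5]
  = -1    [(1 / 5) = 1]

-1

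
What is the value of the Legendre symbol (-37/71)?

-1

(-37/71)
  = (34/71)    [-37 ≡ 34 mod 71]
  = (17/71)    [71 ≡ 7 mod 8 ⇒ (2/71) = +1]
  = (71/17)    [QR: 17 ≡ 1 mod 4, sign kept]
  = (3/17)    [71 ≡ 3 mod 17]
  = (17/3)    [QR: 17 ≡ 1 mod 4, sign kept]
  = (2/3)    [17 ≡ 2 mod 3]
  = -(1/3)    [3 ≡ 3 mod 8 ⇒ (2/3) = -1]
  = -1    [(1/3) = 1]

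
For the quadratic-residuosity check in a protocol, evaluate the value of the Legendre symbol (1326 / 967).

Reduce the numerator: 1326 ≡ 359 (mod 967), so (1326 / 967) = (359 / 967).
Both 359 ≡ 3 and 967 ≡ 3 (mod 4), so reciprocity gives (359 / 967) = -(967 / 359). Reduce: 967 ≡ 249 (mod 359). Now have -(249 / 359).
249 ≡ 1 (mod 4), so quadratic reciprocity gives (249 / 359) = (359 / 249). Reduce: 359 ≡ 110 (mod 249). Now have -(110 / 249).
Factor out 2: 110 = 2·55. Since 249 ≡ 1 (mod 8), (2 / 249) = +1. Now have -(55 / 249).
249 ≡ 1 (mod 4), so quadratic reciprocity gives (55 / 249) = (249 / 55). Reduce: 249 ≡ 29 (mod 55). Now have -(29 / 55).
29 ≡ 1 (mod 4), so quadratic reciprocity gives (29 / 55) = (55 / 29). Reduce: 55 ≡ 26 (mod 29). Now have -(26 / 29).
Factor out 2: 26 = 2·13. Since 29 ≡ 5 (mod 8), (2 / 29) = -1. Now have (13 / 29).
13 ≡ 1 (mod 4), so quadratic reciprocity gives (13 / 29) = (29 / 13). Reduce: 29 ≡ 3 (mod 13). Now have (3 / 13).
13 ≡ 1 (mod 4), so quadratic reciprocity gives (3 / 13) = (13 / 3). Reduce: 13 ≡ 1 (mod 3). Now have (1 / 3).
(1 / 3) = 1. Collecting the sign factors: 1.

1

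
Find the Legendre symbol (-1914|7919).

1

(-1914|7919)
  = (6005|7919)    [-1914 ≡ 6005 mod 7919]
  = (7919|6005)    [QR: 6005 ≡ 1 mod 4, sign kept]
  = (1914|6005)    [7919 ≡ 1914 mod 6005]
  = -(957|6005)    [6005 ≡ 5 mod 8 ⇒ (2|6005) = -1]
  = -(6005|957)    [QR: 957 ≡ 1 mod 4, sign kept]
  = -(263|957)    [6005 ≡ 263 mod 957]
  = -(957|263)    [QR: 957 ≡ 1 mod 4, sign kept]
  = -(168|263)    [957 ≡ 168 mod 263]
  = -(21|263)    [263 ≡ 7 mod 8 ⇒ (2|263)^3 = +1]
  = -(263|21)    [QR: 21 ≡ 1 mod 4, sign kept]
  = -(11|21)    [263 ≡ 11 mod 21]
  = -(21|11)    [QR: 21 ≡ 1 mod 4, sign kept]
  = -(10|11)    [21 ≡ 10 mod 11]
  = (5|11)    [11 ≡ 3 mod 8 ⇒ (2|11) = -1]
  = (11|5)    [QR: 5 ≡ 1 mod 4, sign kept]
  = (1|5)    [11 ≡ 1 mod 5]
  = 1    [(1|5) = 1]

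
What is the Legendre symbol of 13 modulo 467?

1

13 ≡ 1 (mod 4), so quadratic reciprocity gives (13/467) = (467/13). Reduce: 467 ≡ 12 (mod 13). Now have (12/13).
Factor out 2: 12 = 2^2·3. Since 13 ≡ 5 (mod 8), (2/13) = -1, and (2/13)^2 = +1. Now have (3/13).
13 ≡ 1 (mod 4), so quadratic reciprocity gives (3/13) = (13/3). Reduce: 13 ≡ 1 (mod 3). Now have (1/3).
(1/3) = 1. Collecting the sign factors: 1.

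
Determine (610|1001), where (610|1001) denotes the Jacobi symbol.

1

Factor out 2: 610 = 2·305. Since 1001 ≡ 1 (mod 8), (2|1001) = +1. Now have (305|1001).
305 ≡ 1 (mod 4), so quadratic reciprocity gives (305|1001) = (1001|305). Reduce: 1001 ≡ 86 (mod 305). Now have (86|305).
Factor out 2: 86 = 2·43. Since 305 ≡ 1 (mod 8), (2|305) = +1. Now have (43|305).
305 ≡ 1 (mod 4), so quadratic reciprocity gives (43|305) = (305|43). Reduce: 305 ≡ 4 (mod 43). Now have (4|43).
Factor out 2: 4 = 2^2. Since 43 ≡ 3 (mod 8), (2|43) = -1, and (2|43)^2 = +1. Now have (1|43).
(1|43) = 1. Collecting the sign factors: 1.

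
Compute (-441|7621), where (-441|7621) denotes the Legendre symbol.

1

Reduce the numerator: -441 ≡ 7180 (mod 7621), so (-441|7621) = (7180|7621).
Factor out 2: 7180 = 2^2·1795. Since 7621 ≡ 5 (mod 8), (2|7621) = -1, and (2|7621)^2 = +1. Now have (1795|7621).
7621 ≡ 1 (mod 4), so quadratic reciprocity gives (1795|7621) = (7621|1795). Reduce: 7621 ≡ 441 (mod 1795). Now have (441|1795).
441 ≡ 1 (mod 4), so quadratic reciprocity gives (441|1795) = (1795|441). Reduce: 1795 ≡ 31 (mod 441). Now have (31|441).
441 ≡ 1 (mod 4), so quadratic reciprocity gives (31|441) = (441|31). Reduce: 441 ≡ 7 (mod 31). Now have (7|31).
Both 7 ≡ 3 and 31 ≡ 3 (mod 4), so reciprocity gives (7|31) = -(31|7). Reduce: 31 ≡ 3 (mod 7). Now have -(3|7).
Both 3 ≡ 3 and 7 ≡ 3 (mod 4), so reciprocity gives (3|7) = -(7|3). Reduce: 7 ≡ 1 (mod 3). Now have (1|3).
(1|3) = 1. Collecting the sign factors: 1.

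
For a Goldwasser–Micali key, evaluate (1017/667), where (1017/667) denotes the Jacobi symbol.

1

(1017/667)
  = (350/667)    [1017 ≡ 350 mod 667]
  = -(175/667)    [667 ≡ 3 mod 8 ⇒ (2/667) = -1]
  = (667/175)    [QR: both ≡ 3 mod 4, sign flips]
  = (142/175)    [667 ≡ 142 mod 175]
  = (71/175)    [175 ≡ 7 mod 8 ⇒ (2/175) = +1]
  = -(175/71)    [QR: both ≡ 3 mod 4, sign flips]
  = -(33/71)    [175 ≡ 33 mod 71]
  = -(71/33)    [QR: 33 ≡ 1 mod 4, sign kept]
  = -(5/33)    [71 ≡ 5 mod 33]
  = -(33/5)    [QR: 5 ≡ 1 mod 4, sign kept]
  = -(3/5)    [33 ≡ 3 mod 5]
  = -(5/3)    [QR: 5 ≡ 1 mod 4, sign kept]
  = -(2/3)    [5 ≡ 2 mod 3]
  = (1/3)    [3 ≡ 3 mod 8 ⇒ (2/3) = -1]
  = 1    [(1/3) = 1]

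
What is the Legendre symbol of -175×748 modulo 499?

1

By multiplicativity, (-175·748/499) = (-175/499)·(748/499).
First factor (-175/499):
Reduce the numerator: -175 ≡ 324 (mod 499), so (-175/499) = (324/499).
Factor out 2: 324 = 2^2·81. Since 499 ≡ 3 (mod 8), (2/499) = -1, and (2/499)^2 = +1. Now have (81/499).
81 ≡ 1 (mod 4), so quadratic reciprocity gives (81/499) = (499/81). Reduce: 499 ≡ 13 (mod 81). Now have (13/81).
13 ≡ 1 (mod 4), so quadratic reciprocity gives (13/81) = (81/13). Reduce: 81 ≡ 3 (mod 13). Now have (3/13).
13 ≡ 1 (mod 4), so quadratic reciprocity gives (3/13) = (13/3). Reduce: 13 ≡ 1 (mod 3). Now have (1/3).
(1/3) = 1. Collecting the sign factors: 1.
Second factor (748/499):
Reduce the numerator: 748 ≡ 249 (mod 499), so (748/499) = (249/499).
249 ≡ 1 (mod 4), so quadratic reciprocity gives (249/499) = (499/249). Reduce: 499 ≡ 1 (mod 249). Now have (1/249).
(1/249) = 1. Collecting the sign factors: 1.
Product: (1)·(1) = 1.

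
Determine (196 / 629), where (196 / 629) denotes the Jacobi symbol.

1

Factor out 2: 196 = 2^2·49. Since 629 ≡ 5 (mod 8), (2 / 629) = -1, and (2 / 629)^2 = +1. Now have (49 / 629).
49 ≡ 1 (mod 4), so quadratic reciprocity gives (49 / 629) = (629 / 49). Reduce: 629 ≡ 41 (mod 49). Now have (41 / 49).
41 ≡ 1 (mod 4), so quadratic reciprocity gives (41 / 49) = (49 / 41). Reduce: 49 ≡ 8 (mod 41). Now have (8 / 41).
Factor out 2: 8 = 2^3. Since 41 ≡ 1 (mod 8), (2 / 41) = +1, and (2 / 41)^3 = +1. Now have (1 / 41).
(1 / 41) = 1. Collecting the sign factors: 1.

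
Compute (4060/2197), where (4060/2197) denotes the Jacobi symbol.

(4060/2197)
  = (1863/2197)    [4060 ≡ 1863 mod 2197]
  = (2197/1863)    [QR: 2197 ≡ 1 mod 4, sign kept]
  = (334/1863)    [2197 ≡ 334 mod 1863]
  = (167/1863)    [1863 ≡ 7 mod 8 ⇒ (2/1863) = +1]
  = -(1863/167)    [QR: both ≡ 3 mod 4, sign flips]
  = -(26/167)    [1863 ≡ 26 mod 167]
  = -(13/167)    [167 ≡ 7 mod 8 ⇒ (2/167) = +1]
  = -(167/13)    [QR: 13 ≡ 1 mod 4, sign kept]
  = -(11/13)    [167 ≡ 11 mod 13]
  = -(13/11)    [QR: 13 ≡ 1 mod 4, sign kept]
  = -(2/11)    [13 ≡ 2 mod 11]
  = (1/11)    [11 ≡ 3 mod 8 ⇒ (2/11) = -1]
  = 1    [(1/11) = 1]

1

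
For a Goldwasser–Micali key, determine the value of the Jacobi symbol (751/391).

1

Reduce the numerator: 751 ≡ 360 (mod 391), so (751/391) = (360/391).
Factor out 2: 360 = 2^3·45. Since 391 ≡ 7 (mod 8), (2/391) = +1, and (2/391)^3 = +1. Now have (45/391).
45 ≡ 1 (mod 4), so quadratic reciprocity gives (45/391) = (391/45). Reduce: 391 ≡ 31 (mod 45). Now have (31/45).
45 ≡ 1 (mod 4), so quadratic reciprocity gives (31/45) = (45/31). Reduce: 45 ≡ 14 (mod 31). Now have (14/31).
Factor out 2: 14 = 2·7. Since 31 ≡ 7 (mod 8), (2/31) = +1. Now have (7/31).
Both 7 ≡ 3 and 31 ≡ 3 (mod 4), so reciprocity gives (7/31) = -(31/7). Reduce: 31 ≡ 3 (mod 7). Now have -(3/7).
Both 3 ≡ 3 and 7 ≡ 3 (mod 4), so reciprocity gives (3/7) = -(7/3). Reduce: 7 ≡ 1 (mod 3). Now have (1/3).
(1/3) = 1. Collecting the sign factors: 1.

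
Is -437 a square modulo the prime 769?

no

Reduce the numerator: -437 ≡ 332 (mod 769), so (-437/769) = (332/769).
Factor out 2: 332 = 2^2·83. Since 769 ≡ 1 (mod 8), (2/769) = +1, and (2/769)^2 = +1. Now have (83/769).
769 ≡ 1 (mod 4), so quadratic reciprocity gives (83/769) = (769/83). Reduce: 769 ≡ 22 (mod 83). Now have (22/83).
Factor out 2: 22 = 2·11. Since 83 ≡ 3 (mod 8), (2/83) = -1. Now have -(11/83).
Both 11 ≡ 3 and 83 ≡ 3 (mod 4), so reciprocity gives (11/83) = -(83/11). Reduce: 83 ≡ 6 (mod 11). Now have (6/11).
Factor out 2: 6 = 2·3. Since 11 ≡ 3 (mod 8), (2/11) = -1. Now have -(3/11).
Both 3 ≡ 3 and 11 ≡ 3 (mod 4), so reciprocity gives (3/11) = -(11/3). Reduce: 11 ≡ 2 (mod 3). Now have (2/3).
Factor out 2: 2 = 2. Since 3 ≡ 3 (mod 8), (2/3) = -1. Now have -(1/3).
(1/3) = 1. Collecting the sign factors: -1.
The Legendre symbol is -1, so x^2 ≡ -437 (mod 769) has no solution.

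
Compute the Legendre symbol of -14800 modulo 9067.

(-14800|9067)
  = -(14800|9067)    [9067 ≡ 3 mod 4 ⇒ (-1|9067) = -1]
  = -(5733|9067)    [14800 ≡ 5733 mod 9067]
  = -(9067|5733)    [QR: 5733 ≡ 1 mod 4, sign kept]
  = -(3334|5733)    [9067 ≡ 3334 mod 5733]
  = (1667|5733)    [5733 ≡ 5 mod 8 ⇒ (2|5733) = -1]
  = (5733|1667)    [QR: 5733 ≡ 1 mod 4, sign kept]
  = (732|1667)    [5733 ≡ 732 mod 1667]
  = (183|1667)    [1667 ≡ 3 mod 8 ⇒ (2|1667)^2 = +1]
  = -(1667|183)    [QR: both ≡ 3 mod 4, sign flips]
  = -(20|183)    [1667 ≡ 20 mod 183]
  = -(5|183)    [183 ≡ 7 mod 8 ⇒ (2|183)^2 = +1]
  = -(183|5)    [QR: 5 ≡ 1 mod 4, sign kept]
  = -(3|5)    [183 ≡ 3 mod 5]
  = -(5|3)    [QR: 5 ≡ 1 mod 4, sign kept]
  = -(2|3)    [5 ≡ 2 mod 3]
  = (1|3)    [3 ≡ 3 mod 8 ⇒ (2|3) = -1]
  = 1    [(1|3) = 1]

1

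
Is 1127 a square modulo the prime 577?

Reduce the numerator: 1127 ≡ 550 (mod 577), so (1127/577) = (550/577).
Factor out 2: 550 = 2·275. Since 577 ≡ 1 (mod 8), (2/577) = +1. Now have (275/577).
577 ≡ 1 (mod 4), so quadratic reciprocity gives (275/577) = (577/275). Reduce: 577 ≡ 27 (mod 275). Now have (27/275).
Both 27 ≡ 3 and 275 ≡ 3 (mod 4), so reciprocity gives (27/275) = -(275/27). Reduce: 275 ≡ 5 (mod 27). Now have -(5/27).
5 ≡ 1 (mod 4), so quadratic reciprocity gives (5/27) = (27/5). Reduce: 27 ≡ 2 (mod 5). Now have -(2/5).
Factor out 2: 2 = 2. Since 5 ≡ 5 (mod 8), (2/5) = -1. Now have (1/5).
(1/5) = 1. Collecting the sign factors: 1.
The Legendre symbol is 1, so x^2 ≡ 1127 (mod 577) has solution.

yes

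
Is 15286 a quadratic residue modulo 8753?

yes

Reduce the numerator: 15286 ≡ 6533 (mod 8753), so (15286/8753) = (6533/8753).
6533 ≡ 1 (mod 4), so quadratic reciprocity gives (6533/8753) = (8753/6533). Reduce: 8753 ≡ 2220 (mod 6533). Now have (2220/6533).
Factor out 2: 2220 = 2^2·555. Since 6533 ≡ 5 (mod 8), (2/6533) = -1, and (2/6533)^2 = +1. Now have (555/6533).
6533 ≡ 1 (mod 4), so quadratic reciprocity gives (555/6533) = (6533/555). Reduce: 6533 ≡ 428 (mod 555). Now have (428/555).
Factor out 2: 428 = 2^2·107. Since 555 ≡ 3 (mod 8), (2/555) = -1, and (2/555)^2 = +1. Now have (107/555).
Both 107 ≡ 3 and 555 ≡ 3 (mod 4), so reciprocity gives (107/555) = -(555/107). Reduce: 555 ≡ 20 (mod 107). Now have -(20/107).
Factor out 2: 20 = 2^2·5. Since 107 ≡ 3 (mod 8), (2/107) = -1, and (2/107)^2 = +1. Now have -(5/107).
5 ≡ 1 (mod 4), so quadratic reciprocity gives (5/107) = (107/5). Reduce: 107 ≡ 2 (mod 5). Now have -(2/5).
Factor out 2: 2 = 2. Since 5 ≡ 5 (mod 8), (2/5) = -1. Now have (1/5).
(1/5) = 1. Collecting the sign factors: 1.
(15286/8753) = 1, and 8753 is prime, so 15286 is a quadratic residue mod 8753.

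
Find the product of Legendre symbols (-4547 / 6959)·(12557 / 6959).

By multiplicativity, (-4547·12557 / 6959) = (-4547 / 6959)·(12557 / 6959).
First factor (-4547 / 6959):
(-4547 / 6959)
  = (2412 / 6959)    [-4547 ≡ 2412 mod 6959]
  = (603 / 6959)    [6959 ≡ 7 mod 8 ⇒ (2 / 6959)^2 = +1]
  = -(6959 / 603)    [QR: both ≡ 3 mod 4, sign flips]
  = -(326 / 603)    [6959 ≡ 326 mod 603]
  = (163 / 603)    [603 ≡ 3 mod 8 ⇒ (2 / 603) = -1]
  = -(603 / 163)    [QR: both ≡ 3 mod 4, sign flips]
  = -(114 / 163)    [603 ≡ 114 mod 163]
  = (57 / 163)    [163 ≡ 3 mod 8 ⇒ (2 / 163) = -1]
  = (163 / 57)    [QR: 57 ≡ 1 mod 4, sign kept]
  = (49 / 57)    [163 ≡ 49 mod 57]
  = (57 / 49)    [QR: 49 ≡ 1 mod 4, sign kept]
  = (8 / 49)    [57 ≡ 8 mod 49]
  = (1 / 49)    [49 ≡ 1 mod 8 ⇒ (2 / 49)^3 = +1]
  = 1    [(1 / 49) = 1]
Second factor (12557 / 6959):
(12557 / 6959)
  = (5598 / 6959)    [12557 ≡ 5598 mod 6959]
  = (2799 / 6959)    [6959 ≡ 7 mod 8 ⇒ (2 / 6959) = +1]
  = -(6959 / 2799)    [QR: both ≡ 3 mod 4, sign flips]
  = -(1361 / 2799)    [6959 ≡ 1361 mod 2799]
  = -(2799 / 1361)    [QR: 1361 ≡ 1 mod 4, sign kept]
  = -(77 / 1361)    [2799 ≡ 77 mod 1361]
  = -(1361 / 77)    [QR: 77 ≡ 1 mod 4, sign kept]
  = -(52 / 77)    [1361 ≡ 52 mod 77]
  = -(13 / 77)    [77 ≡ 5 mod 8 ⇒ (2 / 77)^2 = +1]
  = -(77 / 13)    [QR: 13 ≡ 1 mod 4, sign kept]
  = -(12 / 13)    [77 ≡ 12 mod 13]
  = -(3 / 13)    [13 ≡ 5 mod 8 ⇒ (2 / 13)^2 = +1]
  = -(13 / 3)    [QR: 13 ≡ 1 mod 4, sign kept]
  = -(1 / 3)    [13 ≡ 1 mod 3]
  = -1    [(1 / 3) = 1]
Product: (1)·(-1) = -1.

-1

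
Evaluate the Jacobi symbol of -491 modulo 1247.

Reduce the numerator: -491 ≡ 756 (mod 1247), so (-491 / 1247) = (756 / 1247).
Factor out 2: 756 = 2^2·189. Since 1247 ≡ 7 (mod 8), (2 / 1247) = +1, and (2 / 1247)^2 = +1. Now have (189 / 1247).
189 ≡ 1 (mod 4), so quadratic reciprocity gives (189 / 1247) = (1247 / 189). Reduce: 1247 ≡ 113 (mod 189). Now have (113 / 189).
113 ≡ 1 (mod 4), so quadratic reciprocity gives (113 / 189) = (189 / 113). Reduce: 189 ≡ 76 (mod 113). Now have (76 / 113).
Factor out 2: 76 = 2^2·19. Since 113 ≡ 1 (mod 8), (2 / 113) = +1, and (2 / 113)^2 = +1. Now have (19 / 113).
113 ≡ 1 (mod 4), so quadratic reciprocity gives (19 / 113) = (113 / 19). Reduce: 113 ≡ 18 (mod 19). Now have (18 / 19).
Factor out 2: 18 = 2·9. Since 19 ≡ 3 (mod 8), (2 / 19) = -1. Now have -(9 / 19).
9 ≡ 1 (mod 4), so quadratic reciprocity gives (9 / 19) = (19 / 9). Reduce: 19 ≡ 1 (mod 9). Now have -(1 / 9).
(1 / 9) = 1. Collecting the sign factors: -1.

-1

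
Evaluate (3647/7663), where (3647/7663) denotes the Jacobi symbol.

Both 3647 ≡ 3 and 7663 ≡ 3 (mod 4), so reciprocity gives (3647/7663) = -(7663/3647). Reduce: 7663 ≡ 369 (mod 3647). Now have -(369/3647).
369 ≡ 1 (mod 4), so quadratic reciprocity gives (369/3647) = (3647/369). Reduce: 3647 ≡ 326 (mod 369). Now have -(326/369).
Factor out 2: 326 = 2·163. Since 369 ≡ 1 (mod 8), (2/369) = +1. Now have -(163/369).
369 ≡ 1 (mod 4), so quadratic reciprocity gives (163/369) = (369/163). Reduce: 369 ≡ 43 (mod 163). Now have -(43/163).
Both 43 ≡ 3 and 163 ≡ 3 (mod 4), so reciprocity gives (43/163) = -(163/43). Reduce: 163 ≡ 34 (mod 43). Now have (34/43).
Factor out 2: 34 = 2·17. Since 43 ≡ 3 (mod 8), (2/43) = -1. Now have -(17/43).
17 ≡ 1 (mod 4), so quadratic reciprocity gives (17/43) = (43/17). Reduce: 43 ≡ 9 (mod 17). Now have -(9/17).
9 ≡ 1 (mod 4), so quadratic reciprocity gives (9/17) = (17/9). Reduce: 17 ≡ 8 (mod 9). Now have -(8/9).
Factor out 2: 8 = 2^3. Since 9 ≡ 1 (mod 8), (2/9) = +1, and (2/9)^3 = +1. Now have -(1/9).
(1/9) = 1. Collecting the sign factors: -1.

-1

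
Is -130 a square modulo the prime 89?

(-130|89)
  = (130|89)    [89 ≡ 1 mod 4 ⇒ (-1|89) = +1]
  = (41|89)    [130 ≡ 41 mod 89]
  = (89|41)    [QR: 41 ≡ 1 mod 4, sign kept]
  = (7|41)    [89 ≡ 7 mod 41]
  = (41|7)    [QR: 41 ≡ 1 mod 4, sign kept]
  = (6|7)    [41 ≡ 6 mod 7]
  = (3|7)    [7 ≡ 7 mod 8 ⇒ (2|7) = +1]
  = -(7|3)    [QR: both ≡ 3 mod 4, sign flips]
  = -(1|3)    [7 ≡ 1 mod 3]
  = -1    [(1|3) = 1]
(-130|89) = -1, and 89 is prime, so -130 is not a quadratic residue mod 89.

no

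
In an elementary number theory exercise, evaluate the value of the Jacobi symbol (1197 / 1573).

1

1197 ≡ 1 (mod 4), so quadratic reciprocity gives (1197 / 1573) = (1573 / 1197). Reduce: 1573 ≡ 376 (mod 1197). Now have (376 / 1197).
Factor out 2: 376 = 2^3·47. Since 1197 ≡ 5 (mod 8), (2 / 1197) = -1, and (2 / 1197)^3 = -1. Now have -(47 / 1197).
1197 ≡ 1 (mod 4), so quadratic reciprocity gives (47 / 1197) = (1197 / 47). Reduce: 1197 ≡ 22 (mod 47). Now have -(22 / 47).
Factor out 2: 22 = 2·11. Since 47 ≡ 7 (mod 8), (2 / 47) = +1. Now have -(11 / 47).
Both 11 ≡ 3 and 47 ≡ 3 (mod 4), so reciprocity gives (11 / 47) = -(47 / 11). Reduce: 47 ≡ 3 (mod 11). Now have (3 / 11).
Both 3 ≡ 3 and 11 ≡ 3 (mod 4), so reciprocity gives (3 / 11) = -(11 / 3). Reduce: 11 ≡ 2 (mod 3). Now have -(2 / 3).
Factor out 2: 2 = 2. Since 3 ≡ 3 (mod 8), (2 / 3) = -1. Now have (1 / 3).
(1 / 3) = 1. Collecting the sign factors: 1.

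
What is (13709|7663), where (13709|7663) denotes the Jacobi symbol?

Reduce the numerator: 13709 ≡ 6046 (mod 7663), so (13709|7663) = (6046|7663).
Factor out 2: 6046 = 2·3023. Since 7663 ≡ 7 (mod 8), (2|7663) = +1. Now have (3023|7663).
Both 3023 ≡ 3 and 7663 ≡ 3 (mod 4), so reciprocity gives (3023|7663) = -(7663|3023). Reduce: 7663 ≡ 1617 (mod 3023). Now have -(1617|3023).
1617 ≡ 1 (mod 4), so quadratic reciprocity gives (1617|3023) = (3023|1617). Reduce: 3023 ≡ 1406 (mod 1617). Now have -(1406|1617).
Factor out 2: 1406 = 2·703. Since 1617 ≡ 1 (mod 8), (2|1617) = +1. Now have -(703|1617).
1617 ≡ 1 (mod 4), so quadratic reciprocity gives (703|1617) = (1617|703). Reduce: 1617 ≡ 211 (mod 703). Now have -(211|703).
Both 211 ≡ 3 and 703 ≡ 3 (mod 4), so reciprocity gives (211|703) = -(703|211). Reduce: 703 ≡ 70 (mod 211). Now have (70|211).
Factor out 2: 70 = 2·35. Since 211 ≡ 3 (mod 8), (2|211) = -1. Now have -(35|211).
Both 35 ≡ 3 and 211 ≡ 3 (mod 4), so reciprocity gives (35|211) = -(211|35). Reduce: 211 ≡ 1 (mod 35). Now have (1|35).
(1|35) = 1. Collecting the sign factors: 1.

1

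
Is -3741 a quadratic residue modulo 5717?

Reduce the numerator: -3741 ≡ 1976 (mod 5717), so (-3741/5717) = (1976/5717).
Factor out 2: 1976 = 2^3·247. Since 5717 ≡ 5 (mod 8), (2/5717) = -1, and (2/5717)^3 = -1. Now have -(247/5717).
5717 ≡ 1 (mod 4), so quadratic reciprocity gives (247/5717) = (5717/247). Reduce: 5717 ≡ 36 (mod 247). Now have -(36/247).
Factor out 2: 36 = 2^2·9. Since 247 ≡ 7 (mod 8), (2/247) = +1, and (2/247)^2 = +1. Now have -(9/247).
9 ≡ 1 (mod 4), so quadratic reciprocity gives (9/247) = (247/9). Reduce: 247 ≡ 4 (mod 9). Now have -(4/9).
Factor out 2: 4 = 2^2. Since 9 ≡ 1 (mod 8), (2/9) = +1, and (2/9)^2 = +1. Now have -(1/9).
(1/9) = 1. Collecting the sign factors: -1.
(-3741/5717) = -1, and 5717 is prime, so -3741 is not a quadratic residue mod 5717.

no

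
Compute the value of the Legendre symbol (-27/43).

1

Reduce the numerator: -27 ≡ 16 (mod 43), so (-27/43) = (16/43).
Factor out 2: 16 = 2^4. Since 43 ≡ 3 (mod 8), (2/43) = -1, and (2/43)^4 = +1. Now have (1/43).
(1/43) = 1. Collecting the sign factors: 1.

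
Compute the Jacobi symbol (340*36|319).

1

By multiplicativity, (340·36|319) = (340|319)·(36|319).
First factor (340|319):
(340|319)
  = (21|319)    [340 ≡ 21 mod 319]
  = (319|21)    [QR: 21 ≡ 1 mod 4, sign kept]
  = (4|21)    [319 ≡ 4 mod 21]
  = (1|21)    [21 ≡ 5 mod 8 ⇒ (2|21)^2 = +1]
  = 1    [(1|21) = 1]
Second factor (36|319):
(36|319)
  = (9|319)    [319 ≡ 7 mod 8 ⇒ (2|319)^2 = +1]
  = (319|9)    [QR: 9 ≡ 1 mod 4, sign kept]
  = (4|9)    [319 ≡ 4 mod 9]
  = (1|9)    [9 ≡ 1 mod 8 ⇒ (2|9)^2 = +1]
  = 1    [(1|9) = 1]
Product: (1)·(1) = 1.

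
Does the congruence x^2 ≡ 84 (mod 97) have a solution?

Factor out 2: 84 = 2^2·21. Since 97 ≡ 1 (mod 8), (2/97) = +1, and (2/97)^2 = +1. Now have (21/97).
21 ≡ 1 (mod 4), so quadratic reciprocity gives (21/97) = (97/21). Reduce: 97 ≡ 13 (mod 21). Now have (13/21).
13 ≡ 1 (mod 4), so quadratic reciprocity gives (13/21) = (21/13). Reduce: 21 ≡ 8 (mod 13). Now have (8/13).
Factor out 2: 8 = 2^3. Since 13 ≡ 5 (mod 8), (2/13) = -1, and (2/13)^3 = -1. Now have -(1/13).
(1/13) = 1. Collecting the sign factors: -1.
The Legendre symbol is -1, so x^2 ≡ 84 (mod 97) has no solution.

no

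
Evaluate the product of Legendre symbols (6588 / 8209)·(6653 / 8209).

1

By multiplicativity, (6588·6653 / 8209) = (6588 / 8209)·(6653 / 8209).
First factor (6588 / 8209):
Factor out 2: 6588 = 2^2·1647. Since 8209 ≡ 1 (mod 8), (2 / 8209) = +1, and (2 / 8209)^2 = +1. Now have (1647 / 8209).
8209 ≡ 1 (mod 4), so quadratic reciprocity gives (1647 / 8209) = (8209 / 1647). Reduce: 8209 ≡ 1621 (mod 1647). Now have (1621 / 1647).
1621 ≡ 1 (mod 4), so quadratic reciprocity gives (1621 / 1647) = (1647 / 1621). Reduce: 1647 ≡ 26 (mod 1621). Now have (26 / 1621).
Factor out 2: 26 = 2·13. Since 1621 ≡ 5 (mod 8), (2 / 1621) = -1. Now have -(13 / 1621).
13 ≡ 1 (mod 4), so quadratic reciprocity gives (13 / 1621) = (1621 / 13). Reduce: 1621 ≡ 9 (mod 13). Now have -(9 / 13).
9 ≡ 1 (mod 4), so quadratic reciprocity gives (9 / 13) = (13 / 9). Reduce: 13 ≡ 4 (mod 9). Now have -(4 / 9).
Factor out 2: 4 = 2^2. Since 9 ≡ 1 (mod 8), (2 / 9) = +1, and (2 / 9)^2 = +1. Now have -(1 / 9).
(1 / 9) = 1. Collecting the sign factors: -1.
Second factor (6653 / 8209):
6653 ≡ 1 (mod 4), so quadratic reciprocity gives (6653 / 8209) = (8209 / 6653). Reduce: 8209 ≡ 1556 (mod 6653). Now have (1556 / 6653).
Factor out 2: 1556 = 2^2·389. Since 6653 ≡ 5 (mod 8), (2 / 6653) = -1, and (2 / 6653)^2 = +1. Now have (389 / 6653).
389 ≡ 1 (mod 4), so quadratic reciprocity gives (389 / 6653) = (6653 / 389). Reduce: 6653 ≡ 40 (mod 389). Now have (40 / 389).
Factor out 2: 40 = 2^3·5. Since 389 ≡ 5 (mod 8), (2 / 389) = -1, and (2 / 389)^3 = -1. Now have -(5 / 389).
5 ≡ 1 (mod 4), so quadratic reciprocity gives (5 / 389) = (389 / 5). Reduce: 389 ≡ 4 (mod 5). Now have -(4 / 5).
Factor out 2: 4 = 2^2. Since 5 ≡ 5 (mod 8), (2 / 5) = -1, and (2 / 5)^2 = +1. Now have -(1 / 5).
(1 / 5) = 1. Collecting the sign factors: -1.
Product: (-1)·(-1) = 1.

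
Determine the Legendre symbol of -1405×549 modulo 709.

1

By multiplicativity, (-1405·549/709) = (-1405/709)·(549/709).
First factor (-1405/709):
(-1405/709)
  = (1405/709)    [709 ≡ 1 mod 4 ⇒ (-1/709) = +1]
  = (696/709)    [1405 ≡ 696 mod 709]
  = -(87/709)    [709 ≡ 5 mod 8 ⇒ (2/709)^3 = -1]
  = -(709/87)    [QR: 709 ≡ 1 mod 4, sign kept]
  = -(13/87)    [709 ≡ 13 mod 87]
  = -(87/13)    [QR: 13 ≡ 1 mod 4, sign kept]
  = -(9/13)    [87 ≡ 9 mod 13]
  = -(13/9)    [QR: 9 ≡ 1 mod 4, sign kept]
  = -(4/9)    [13 ≡ 4 mod 9]
  = -(1/9)    [9 ≡ 1 mod 8 ⇒ (2/9)^2 = +1]
  = -1    [(1/9) = 1]
Second factor (549/709):
(549/709)
  = (709/549)    [QR: 549 ≡ 1 mod 4, sign kept]
  = (160/549)    [709 ≡ 160 mod 549]
  = -(5/549)    [549 ≡ 5 mod 8 ⇒ (2/549)^5 = -1]
  = -(549/5)    [QR: 5 ≡ 1 mod 4, sign kept]
  = -(4/5)    [549 ≡ 4 mod 5]
  = -(1/5)    [5 ≡ 5 mod 8 ⇒ (2/5)^2 = +1]
  = -1    [(1/5) = 1]
Product: (-1)·(-1) = 1.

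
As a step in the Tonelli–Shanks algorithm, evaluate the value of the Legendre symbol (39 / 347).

1

Both 39 ≡ 3 and 347 ≡ 3 (mod 4), so reciprocity gives (39 / 347) = -(347 / 39). Reduce: 347 ≡ 35 (mod 39). Now have -(35 / 39).
Both 35 ≡ 3 and 39 ≡ 3 (mod 4), so reciprocity gives (35 / 39) = -(39 / 35). Reduce: 39 ≡ 4 (mod 35). Now have (4 / 35).
Factor out 2: 4 = 2^2. Since 35 ≡ 3 (mod 8), (2 / 35) = -1, and (2 / 35)^2 = +1. Now have (1 / 35).
(1 / 35) = 1. Collecting the sign factors: 1.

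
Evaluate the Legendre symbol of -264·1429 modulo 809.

By multiplicativity, (-264·1429/809) = (-264/809)·(1429/809).
First factor (-264/809):
Pull out -1: (-264/809) = (-1/809)·(264/809). Since 809 ≡ 1 (mod 4), (-1/809) = +1. Now have (264/809).
Factor out 2: 264 = 2^3·33. Since 809 ≡ 1 (mod 8), (2/809) = +1, and (2/809)^3 = +1. Now have (33/809).
33 ≡ 1 (mod 4), so quadratic reciprocity gives (33/809) = (809/33). Reduce: 809 ≡ 17 (mod 33). Now have (17/33).
17 ≡ 1 (mod 4), so quadratic reciprocity gives (17/33) = (33/17). Reduce: 33 ≡ 16 (mod 17). Now have (16/17).
Factor out 2: 16 = 2^4. Since 17 ≡ 1 (mod 8), (2/17) = +1, and (2/17)^4 = +1. Now have (1/17).
(1/17) = 1. Collecting the sign factors: 1.
Second factor (1429/809):
Reduce the numerator: 1429 ≡ 620 (mod 809), so (1429/809) = (620/809).
Factor out 2: 620 = 2^2·155. Since 809 ≡ 1 (mod 8), (2/809) = +1, and (2/809)^2 = +1. Now have (155/809).
809 ≡ 1 (mod 4), so quadratic reciprocity gives (155/809) = (809/155). Reduce: 809 ≡ 34 (mod 155). Now have (34/155).
Factor out 2: 34 = 2·17. Since 155 ≡ 3 (mod 8), (2/155) = -1. Now have -(17/155).
17 ≡ 1 (mod 4), so quadratic reciprocity gives (17/155) = (155/17). Reduce: 155 ≡ 2 (mod 17). Now have -(2/17).
Factor out 2: 2 = 2. Since 17 ≡ 1 (mod 8), (2/17) = +1. Now have -(1/17).
(1/17) = 1. Collecting the sign factors: -1.
Product: (1)·(-1) = -1.

-1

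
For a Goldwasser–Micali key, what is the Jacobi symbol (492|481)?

-1

(492|481)
  = (11|481)    [492 ≡ 11 mod 481]
  = (481|11)    [QR: 481 ≡ 1 mod 4, sign kept]
  = (8|11)    [481 ≡ 8 mod 11]
  = -(1|11)    [11 ≡ 3 mod 8 ⇒ (2|11)^3 = -1]
  = -1    [(1|11) = 1]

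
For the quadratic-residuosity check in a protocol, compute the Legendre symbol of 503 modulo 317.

1

Reduce the numerator: 503 ≡ 186 (mod 317), so (503/317) = (186/317).
Factor out 2: 186 = 2·93. Since 317 ≡ 5 (mod 8), (2/317) = -1. Now have -(93/317).
93 ≡ 1 (mod 4), so quadratic reciprocity gives (93/317) = (317/93). Reduce: 317 ≡ 38 (mod 93). Now have -(38/93).
Factor out 2: 38 = 2·19. Since 93 ≡ 5 (mod 8), (2/93) = -1. Now have (19/93).
93 ≡ 1 (mod 4), so quadratic reciprocity gives (19/93) = (93/19). Reduce: 93 ≡ 17 (mod 19). Now have (17/19).
17 ≡ 1 (mod 4), so quadratic reciprocity gives (17/19) = (19/17). Reduce: 19 ≡ 2 (mod 17). Now have (2/17).
Factor out 2: 2 = 2. Since 17 ≡ 1 (mod 8), (2/17) = +1. Now have (1/17).
(1/17) = 1. Collecting the sign factors: 1.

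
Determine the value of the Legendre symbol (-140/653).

(-140/653)
  = (513/653)    [-140 ≡ 513 mod 653]
  = (653/513)    [QR: 513 ≡ 1 mod 4, sign kept]
  = (140/513)    [653 ≡ 140 mod 513]
  = (35/513)    [513 ≡ 1 mod 8 ⇒ (2/513)^2 = +1]
  = (513/35)    [QR: 513 ≡ 1 mod 4, sign kept]
  = (23/35)    [513 ≡ 23 mod 35]
  = -(35/23)    [QR: both ≡ 3 mod 4, sign flips]
  = -(12/23)    [35 ≡ 12 mod 23]
  = -(3/23)    [23 ≡ 7 mod 8 ⇒ (2/23)^2 = +1]
  = (23/3)    [QR: both ≡ 3 mod 4, sign flips]
  = (2/3)    [23 ≡ 2 mod 3]
  = -(1/3)    [3 ≡ 3 mod 8 ⇒ (2/3) = -1]
  = -1    [(1/3) = 1]

-1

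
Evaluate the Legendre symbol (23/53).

-1

(23/53)
  = (53/23)    [QR: 53 ≡ 1 mod 4, sign kept]
  = (7/23)    [53 ≡ 7 mod 23]
  = -(23/7)    [QR: both ≡ 3 mod 4, sign flips]
  = -(2/7)    [23 ≡ 2 mod 7]
  = -(1/7)    [7 ≡ 7 mod 8 ⇒ (2/7) = +1]
  = -1    [(1/7) = 1]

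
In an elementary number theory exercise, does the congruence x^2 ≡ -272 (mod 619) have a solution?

yes

Pull out -1: (-272|619) = (-1|619)·(272|619). Since 619 ≡ 3 (mod 4), (-1|619) = -1. Now have -(272|619).
Factor out 2: 272 = 2^4·17. Since 619 ≡ 3 (mod 8), (2|619) = -1, and (2|619)^4 = +1. Now have -(17|619).
17 ≡ 1 (mod 4), so quadratic reciprocity gives (17|619) = (619|17). Reduce: 619 ≡ 7 (mod 17). Now have -(7|17).
17 ≡ 1 (mod 4), so quadratic reciprocity gives (7|17) = (17|7). Reduce: 17 ≡ 3 (mod 7). Now have -(3|7).
Both 3 ≡ 3 and 7 ≡ 3 (mod 4), so reciprocity gives (3|7) = -(7|3). Reduce: 7 ≡ 1 (mod 3). Now have (1|3).
(1|3) = 1. Collecting the sign factors: 1.
The Legendre symbol is 1, so x^2 ≡ -272 (mod 619) has solution.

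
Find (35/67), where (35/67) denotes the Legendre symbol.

(35/67)
  = -(67/35)    [QR: both ≡ 3 mod 4, sign flips]
  = -(32/35)    [67 ≡ 32 mod 35]
  = (1/35)    [35 ≡ 3 mod 8 ⇒ (2/35)^5 = -1]
  = 1    [(1/35) = 1]

1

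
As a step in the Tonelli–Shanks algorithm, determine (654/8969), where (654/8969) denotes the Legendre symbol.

-1

(654/8969)
  = (327/8969)    [8969 ≡ 1 mod 8 ⇒ (2/8969) = +1]
  = (8969/327)    [QR: 8969 ≡ 1 mod 4, sign kept]
  = (140/327)    [8969 ≡ 140 mod 327]
  = (35/327)    [327 ≡ 7 mod 8 ⇒ (2/327)^2 = +1]
  = -(327/35)    [QR: both ≡ 3 mod 4, sign flips]
  = -(12/35)    [327 ≡ 12 mod 35]
  = -(3/35)    [35 ≡ 3 mod 8 ⇒ (2/35)^2 = +1]
  = (35/3)    [QR: both ≡ 3 mod 4, sign flips]
  = (2/3)    [35 ≡ 2 mod 3]
  = -(1/3)    [3 ≡ 3 mod 8 ⇒ (2/3) = -1]
  = -1    [(1/3) = 1]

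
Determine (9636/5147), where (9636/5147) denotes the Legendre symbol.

(9636/5147)
  = (4489/5147)    [9636 ≡ 4489 mod 5147]
  = (5147/4489)    [QR: 4489 ≡ 1 mod 4, sign kept]
  = (658/4489)    [5147 ≡ 658 mod 4489]
  = (329/4489)    [4489 ≡ 1 mod 8 ⇒ (2/4489) = +1]
  = (4489/329)    [QR: 329 ≡ 1 mod 4, sign kept]
  = (212/329)    [4489 ≡ 212 mod 329]
  = (53/329)    [329 ≡ 1 mod 8 ⇒ (2/329)^2 = +1]
  = (329/53)    [QR: 53 ≡ 1 mod 4, sign kept]
  = (11/53)    [329 ≡ 11 mod 53]
  = (53/11)    [QR: 53 ≡ 1 mod 4, sign kept]
  = (9/11)    [53 ≡ 9 mod 11]
  = (11/9)    [QR: 9 ≡ 1 mod 4, sign kept]
  = (2/9)    [11 ≡ 2 mod 9]
  = (1/9)    [9 ≡ 1 mod 8 ⇒ (2/9) = +1]
  = 1    [(1/9) = 1]

1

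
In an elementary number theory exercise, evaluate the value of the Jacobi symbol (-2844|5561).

1

Reduce the numerator: -2844 ≡ 2717 (mod 5561), so (-2844|5561) = (2717|5561).
2717 ≡ 1 (mod 4), so quadratic reciprocity gives (2717|5561) = (5561|2717). Reduce: 5561 ≡ 127 (mod 2717). Now have (127|2717).
2717 ≡ 1 (mod 4), so quadratic reciprocity gives (127|2717) = (2717|127). Reduce: 2717 ≡ 50 (mod 127). Now have (50|127).
Factor out 2: 50 = 2·25. Since 127 ≡ 7 (mod 8), (2|127) = +1. Now have (25|127).
25 ≡ 1 (mod 4), so quadratic reciprocity gives (25|127) = (127|25). Reduce: 127 ≡ 2 (mod 25). Now have (2|25).
Factor out 2: 2 = 2. Since 25 ≡ 1 (mod 8), (2|25) = +1. Now have (1|25).
(1|25) = 1. Collecting the sign factors: 1.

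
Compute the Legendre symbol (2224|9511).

1

Factor out 2: 2224 = 2^4·139. Since 9511 ≡ 7 (mod 8), (2|9511) = +1, and (2|9511)^4 = +1. Now have (139|9511).
Both 139 ≡ 3 and 9511 ≡ 3 (mod 4), so reciprocity gives (139|9511) = -(9511|139). Reduce: 9511 ≡ 59 (mod 139). Now have -(59|139).
Both 59 ≡ 3 and 139 ≡ 3 (mod 4), so reciprocity gives (59|139) = -(139|59). Reduce: 139 ≡ 21 (mod 59). Now have (21|59).
21 ≡ 1 (mod 4), so quadratic reciprocity gives (21|59) = (59|21). Reduce: 59 ≡ 17 (mod 21). Now have (17|21).
17 ≡ 1 (mod 4), so quadratic reciprocity gives (17|21) = (21|17). Reduce: 21 ≡ 4 (mod 17). Now have (4|17).
Factor out 2: 4 = 2^2. Since 17 ≡ 1 (mod 8), (2|17) = +1, and (2|17)^2 = +1. Now have (1|17).
(1|17) = 1. Collecting the sign factors: 1.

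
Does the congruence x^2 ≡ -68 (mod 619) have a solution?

yes

Reduce the numerator: -68 ≡ 551 (mod 619), so (-68/619) = (551/619).
Both 551 ≡ 3 and 619 ≡ 3 (mod 4), so reciprocity gives (551/619) = -(619/551). Reduce: 619 ≡ 68 (mod 551). Now have -(68/551).
Factor out 2: 68 = 2^2·17. Since 551 ≡ 7 (mod 8), (2/551) = +1, and (2/551)^2 = +1. Now have -(17/551).
17 ≡ 1 (mod 4), so quadratic reciprocity gives (17/551) = (551/17). Reduce: 551 ≡ 7 (mod 17). Now have -(7/17).
17 ≡ 1 (mod 4), so quadratic reciprocity gives (7/17) = (17/7). Reduce: 17 ≡ 3 (mod 7). Now have -(3/7).
Both 3 ≡ 3 and 7 ≡ 3 (mod 4), so reciprocity gives (3/7) = -(7/3). Reduce: 7 ≡ 1 (mod 3). Now have (1/3).
(1/3) = 1. Collecting the sign factors: 1.
The Legendre symbol is 1, so x^2 ≡ -68 (mod 619) has solution.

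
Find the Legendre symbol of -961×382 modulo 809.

1

By multiplicativity, (-961·382|809) = (-961|809)·(382|809).
First factor (-961|809):
(-961|809)
  = (657|809)    [-961 ≡ 657 mod 809]
  = (809|657)    [QR: 657 ≡ 1 mod 4, sign kept]
  = (152|657)    [809 ≡ 152 mod 657]
  = (19|657)    [657 ≡ 1 mod 8 ⇒ (2|657)^3 = +1]
  = (657|19)    [QR: 657 ≡ 1 mod 4, sign kept]
  = (11|19)    [657 ≡ 11 mod 19]
  = -(19|11)    [QR: both ≡ 3 mod 4, sign flips]
  = -(8|11)    [19 ≡ 8 mod 11]
  = (1|11)    [11 ≡ 3 mod 8 ⇒ (2|11)^3 = -1]
  = 1    [(1|11) = 1]
Second factor (382|809):
(382|809)
  = (191|809)    [809 ≡ 1 mod 8 ⇒ (2|809) = +1]
  = (809|191)    [QR: 809 ≡ 1 mod 4, sign kept]
  = (45|191)    [809 ≡ 45 mod 191]
  = (191|45)    [QR: 45 ≡ 1 mod 4, sign kept]
  = (11|45)    [191 ≡ 11 mod 45]
  = (45|11)    [QR: 45 ≡ 1 mod 4, sign kept]
  = (1|11)    [45 ≡ 1 mod 11]
  = 1    [(1|11) = 1]
Product: (1)·(1) = 1.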